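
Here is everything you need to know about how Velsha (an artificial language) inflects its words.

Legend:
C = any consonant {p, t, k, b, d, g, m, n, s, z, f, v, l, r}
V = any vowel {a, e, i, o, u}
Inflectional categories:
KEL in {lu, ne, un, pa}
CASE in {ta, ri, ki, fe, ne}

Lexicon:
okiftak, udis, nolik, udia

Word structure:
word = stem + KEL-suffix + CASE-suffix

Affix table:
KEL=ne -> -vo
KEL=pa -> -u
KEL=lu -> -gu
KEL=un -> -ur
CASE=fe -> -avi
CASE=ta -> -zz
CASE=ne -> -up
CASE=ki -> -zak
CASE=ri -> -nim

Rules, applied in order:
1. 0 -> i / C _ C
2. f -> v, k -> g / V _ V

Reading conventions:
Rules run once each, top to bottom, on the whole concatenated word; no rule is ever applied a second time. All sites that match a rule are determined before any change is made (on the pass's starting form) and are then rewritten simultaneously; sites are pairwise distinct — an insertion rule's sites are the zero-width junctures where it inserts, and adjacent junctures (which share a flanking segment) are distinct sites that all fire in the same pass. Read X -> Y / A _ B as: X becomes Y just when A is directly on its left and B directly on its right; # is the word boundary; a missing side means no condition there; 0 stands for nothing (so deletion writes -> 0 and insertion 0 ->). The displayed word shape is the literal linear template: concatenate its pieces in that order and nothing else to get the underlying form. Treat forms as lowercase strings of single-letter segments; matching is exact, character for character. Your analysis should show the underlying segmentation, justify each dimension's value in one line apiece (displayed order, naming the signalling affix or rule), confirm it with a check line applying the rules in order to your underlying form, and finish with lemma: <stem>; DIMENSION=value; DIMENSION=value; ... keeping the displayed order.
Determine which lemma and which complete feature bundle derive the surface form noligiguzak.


underlying: nolik-gu-zak
KEL=lu - signalled by the affix -gu
CASE=ki - signalled by the affix -zak
check: nolikguzak -> nolikiguzak -> noligiguzak
lemma: nolik; KEL=lu; CASE=ki


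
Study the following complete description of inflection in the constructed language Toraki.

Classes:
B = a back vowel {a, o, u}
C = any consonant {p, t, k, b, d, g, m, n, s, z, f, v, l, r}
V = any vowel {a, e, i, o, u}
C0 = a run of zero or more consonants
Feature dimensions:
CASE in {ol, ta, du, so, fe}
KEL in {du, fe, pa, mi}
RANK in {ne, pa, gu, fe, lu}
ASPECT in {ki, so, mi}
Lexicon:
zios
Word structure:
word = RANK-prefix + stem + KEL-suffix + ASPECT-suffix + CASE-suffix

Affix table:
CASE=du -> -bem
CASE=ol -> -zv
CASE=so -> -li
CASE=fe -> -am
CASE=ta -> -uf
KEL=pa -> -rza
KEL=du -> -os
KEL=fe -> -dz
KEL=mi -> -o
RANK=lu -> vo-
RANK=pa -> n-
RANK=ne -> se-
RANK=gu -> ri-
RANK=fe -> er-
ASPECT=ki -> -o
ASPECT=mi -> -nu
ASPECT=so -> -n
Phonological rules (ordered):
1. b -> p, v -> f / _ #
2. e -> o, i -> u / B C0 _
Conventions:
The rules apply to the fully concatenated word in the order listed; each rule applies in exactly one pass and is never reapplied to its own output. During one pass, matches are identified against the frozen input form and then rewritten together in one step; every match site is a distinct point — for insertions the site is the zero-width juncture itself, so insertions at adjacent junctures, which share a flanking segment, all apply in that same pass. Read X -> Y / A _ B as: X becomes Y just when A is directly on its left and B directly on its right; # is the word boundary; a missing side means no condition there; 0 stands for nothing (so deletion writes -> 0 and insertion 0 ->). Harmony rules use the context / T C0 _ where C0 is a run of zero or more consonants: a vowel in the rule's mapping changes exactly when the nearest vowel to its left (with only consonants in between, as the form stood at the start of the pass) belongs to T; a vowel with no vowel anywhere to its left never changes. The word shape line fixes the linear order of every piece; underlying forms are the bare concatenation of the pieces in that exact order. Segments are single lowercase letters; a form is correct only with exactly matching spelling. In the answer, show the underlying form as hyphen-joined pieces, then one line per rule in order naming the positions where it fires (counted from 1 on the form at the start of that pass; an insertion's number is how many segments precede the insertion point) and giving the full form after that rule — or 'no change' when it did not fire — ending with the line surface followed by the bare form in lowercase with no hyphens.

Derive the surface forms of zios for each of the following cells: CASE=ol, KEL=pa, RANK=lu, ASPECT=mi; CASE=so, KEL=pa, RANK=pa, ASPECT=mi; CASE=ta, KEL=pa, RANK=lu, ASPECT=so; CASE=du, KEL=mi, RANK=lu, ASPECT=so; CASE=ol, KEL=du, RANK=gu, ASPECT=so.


cell CASE=ol, KEL=pa, RANK=lu, ASPECT=mi:
underlying: vo-zios-rza-nu-zv
1. b -> p, v -> f / _ #: fires at position(s) 13: voziosrzanuzf
2. e -> o, i -> u / B C0 _: fires at position(s) 4: vozuosrzanuzf
surface: vozuosrzanuzf

cell CASE=so, KEL=pa, RANK=pa, ASPECT=mi:
underlying: n-zios-rza-nu-li
1. b -> p, v -> f / _ #: no change
2. e -> o, i -> u / B C0 _: fires at position(s) 12: nziosrzanulu
surface: nziosrzanulu

cell CASE=ta, KEL=pa, RANK=lu, ASPECT=so:
underlying: vo-zios-rza-n-uf
1. b -> p, v -> f / _ #: no change
2. e -> o, i -> u / B C0 _: fires at position(s) 4: vozuosrzanuf
surface: vozuosrzanuf

cell CASE=du, KEL=mi, RANK=lu, ASPECT=so:
underlying: vo-zios-o-n-bem
1. b -> p, v -> f / _ #: no change
2. e -> o, i -> u / B C0 _: fires at position(s) 4, 10: vozuosonbom
surface: vozuosonbom

cell CASE=ol, KEL=du, RANK=gu, ASPECT=so:
underlying: ri-zios-os-n-zv
1. b -> p, v -> f / _ #: fires at position(s) 11: riziososnzf
2. e -> o, i -> u / B C0 _: no change
surface: riziososnzf


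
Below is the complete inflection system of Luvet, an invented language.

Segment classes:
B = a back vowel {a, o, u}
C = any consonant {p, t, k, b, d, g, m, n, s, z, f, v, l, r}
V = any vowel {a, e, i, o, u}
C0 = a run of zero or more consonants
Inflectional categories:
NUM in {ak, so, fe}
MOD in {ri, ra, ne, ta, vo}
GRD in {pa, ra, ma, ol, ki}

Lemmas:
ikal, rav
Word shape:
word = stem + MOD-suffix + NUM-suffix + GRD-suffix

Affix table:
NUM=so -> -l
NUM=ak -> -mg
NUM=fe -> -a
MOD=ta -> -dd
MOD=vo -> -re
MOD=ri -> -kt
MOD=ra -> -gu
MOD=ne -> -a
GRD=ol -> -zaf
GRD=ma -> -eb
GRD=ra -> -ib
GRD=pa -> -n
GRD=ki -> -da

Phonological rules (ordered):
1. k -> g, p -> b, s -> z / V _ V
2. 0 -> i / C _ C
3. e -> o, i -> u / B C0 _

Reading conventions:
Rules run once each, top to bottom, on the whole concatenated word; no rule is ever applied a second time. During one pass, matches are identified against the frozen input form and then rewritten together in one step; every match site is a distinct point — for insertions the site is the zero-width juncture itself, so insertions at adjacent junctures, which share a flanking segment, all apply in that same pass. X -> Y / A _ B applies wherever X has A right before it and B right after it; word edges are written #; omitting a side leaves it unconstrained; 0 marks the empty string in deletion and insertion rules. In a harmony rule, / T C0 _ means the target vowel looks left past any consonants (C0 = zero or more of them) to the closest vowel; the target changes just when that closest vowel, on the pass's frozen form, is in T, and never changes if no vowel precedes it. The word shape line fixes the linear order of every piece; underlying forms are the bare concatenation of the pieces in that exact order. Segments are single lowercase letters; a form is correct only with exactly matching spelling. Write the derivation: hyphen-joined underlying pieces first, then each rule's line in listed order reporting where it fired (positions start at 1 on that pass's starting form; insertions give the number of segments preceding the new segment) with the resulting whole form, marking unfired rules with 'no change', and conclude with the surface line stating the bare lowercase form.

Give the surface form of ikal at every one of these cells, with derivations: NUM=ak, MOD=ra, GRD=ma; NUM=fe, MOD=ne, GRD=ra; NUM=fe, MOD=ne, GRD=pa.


cell NUM=ak, MOD=ra, GRD=ma:
underlying: ikal-gu-mg-eb
1. k -> g, p -> b, s -> z / V _ V: fires at position(s) 2: igalgumgeb
2. 0 -> i / C _ C: inserts after position(s) 4, 7: igaligumigeb
3. e -> o, i -> u / B C0 _: fires at position(s) 5, 9: igalugumugeb
surface: igalugumugeb

cell NUM=fe, MOD=ne, GRD=ra:
underlying: ikal-a-a-ib
1. k -> g, p -> b, s -> z / V _ V: fires at position(s) 2: igalaaib
2. 0 -> i / C _ C: no change
3. e -> o, i -> u / B C0 _: fires at position(s) 7: igalaaub
surface: igalaaub

cell NUM=fe, MOD=ne, GRD=pa:
underlying: ikal-a-a-n
1. k -> g, p -> b, s -> z / V _ V: fires at position(s) 2: igalaan
2. 0 -> i / C _ C: no change
3. e -> o, i -> u / B C0 _: no change
surface: igalaan


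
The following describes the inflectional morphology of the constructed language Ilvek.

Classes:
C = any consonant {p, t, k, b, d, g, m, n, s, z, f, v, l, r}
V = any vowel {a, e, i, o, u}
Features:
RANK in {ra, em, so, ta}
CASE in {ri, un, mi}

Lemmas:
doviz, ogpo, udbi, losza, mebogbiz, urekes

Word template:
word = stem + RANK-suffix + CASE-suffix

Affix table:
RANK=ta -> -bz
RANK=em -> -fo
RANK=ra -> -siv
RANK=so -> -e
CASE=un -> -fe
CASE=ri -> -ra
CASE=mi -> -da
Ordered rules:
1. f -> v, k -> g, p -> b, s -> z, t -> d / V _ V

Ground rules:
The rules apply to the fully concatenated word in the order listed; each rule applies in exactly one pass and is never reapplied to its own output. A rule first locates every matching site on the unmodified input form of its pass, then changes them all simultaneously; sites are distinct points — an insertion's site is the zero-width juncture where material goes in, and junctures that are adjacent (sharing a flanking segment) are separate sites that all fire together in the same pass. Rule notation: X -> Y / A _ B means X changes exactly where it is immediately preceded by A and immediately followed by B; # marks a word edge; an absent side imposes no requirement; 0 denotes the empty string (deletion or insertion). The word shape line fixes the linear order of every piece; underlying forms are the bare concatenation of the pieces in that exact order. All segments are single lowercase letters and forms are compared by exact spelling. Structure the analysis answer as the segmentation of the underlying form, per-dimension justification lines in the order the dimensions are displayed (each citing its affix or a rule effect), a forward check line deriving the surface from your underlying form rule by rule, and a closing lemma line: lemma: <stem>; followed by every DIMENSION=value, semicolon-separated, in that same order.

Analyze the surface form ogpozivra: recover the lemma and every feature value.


underlying: ogpo-siv-ra
RANK=ra - signalled by the affix -siv
CASE=ri - signalled by the affix -ra
check: ogposivra -> ogpozivra
lemma: ogpo; RANK=ra; CASE=ri


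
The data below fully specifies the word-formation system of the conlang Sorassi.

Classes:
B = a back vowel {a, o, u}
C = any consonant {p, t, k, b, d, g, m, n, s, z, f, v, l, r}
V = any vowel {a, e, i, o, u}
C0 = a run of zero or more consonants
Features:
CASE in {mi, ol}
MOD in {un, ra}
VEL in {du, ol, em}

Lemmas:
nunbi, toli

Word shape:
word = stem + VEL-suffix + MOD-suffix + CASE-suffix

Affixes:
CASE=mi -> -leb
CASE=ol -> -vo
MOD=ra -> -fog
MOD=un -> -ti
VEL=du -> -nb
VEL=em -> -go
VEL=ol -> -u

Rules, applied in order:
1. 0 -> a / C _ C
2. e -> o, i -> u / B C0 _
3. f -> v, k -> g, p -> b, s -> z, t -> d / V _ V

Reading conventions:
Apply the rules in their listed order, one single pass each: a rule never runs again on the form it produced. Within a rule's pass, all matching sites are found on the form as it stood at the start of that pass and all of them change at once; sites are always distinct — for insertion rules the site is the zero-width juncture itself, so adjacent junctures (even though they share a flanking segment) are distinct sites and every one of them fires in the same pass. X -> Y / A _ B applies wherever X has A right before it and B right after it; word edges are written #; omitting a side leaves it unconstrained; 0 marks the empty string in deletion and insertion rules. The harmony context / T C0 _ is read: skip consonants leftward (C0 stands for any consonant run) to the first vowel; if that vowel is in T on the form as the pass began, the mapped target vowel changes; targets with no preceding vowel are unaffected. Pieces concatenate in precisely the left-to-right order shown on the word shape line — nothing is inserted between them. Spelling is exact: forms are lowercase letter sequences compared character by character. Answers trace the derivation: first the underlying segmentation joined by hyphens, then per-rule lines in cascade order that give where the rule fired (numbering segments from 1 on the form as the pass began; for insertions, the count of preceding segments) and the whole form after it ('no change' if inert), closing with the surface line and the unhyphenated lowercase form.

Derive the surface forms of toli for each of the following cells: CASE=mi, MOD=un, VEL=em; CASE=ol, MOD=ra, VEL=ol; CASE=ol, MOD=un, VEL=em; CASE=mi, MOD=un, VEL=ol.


cell CASE=mi, MOD=un, VEL=em:
underlying: toli-go-ti-leb
1. 0 -> a / C _ C: no change
2. e -> o, i -> u / B C0 _: fires at position(s) 4, 8: tolugotuleb
3. f -> v, k -> g, p -> b, s -> z, t -> d / V _ V: fires at position(s) 7: tolugoduleb
surface: tolugoduleb

cell CASE=ol, MOD=ra, VEL=ol:
underlying: toli-u-fog-vo
1. 0 -> a / C _ C: inserts after position(s) 8: toliufogavo
2. e -> o, i -> u / B C0 _: fires at position(s) 4: toluufogavo
3. f -> v, k -> g, p -> b, s -> z, t -> d / V _ V: fires at position(s) 6: toluuvogavo
surface: toluuvogavo

cell CASE=ol, MOD=un, VEL=em:
underlying: toli-go-ti-vo
1. 0 -> a / C _ C: no change
2. e -> o, i -> u / B C0 _: fires at position(s) 4, 8: tolugotuvo
3. f -> v, k -> g, p -> b, s -> z, t -> d / V _ V: fires at position(s) 7: tolugoduvo
surface: tolugoduvo

cell CASE=mi, MOD=un, VEL=ol:
underlying: toli-u-ti-leb
1. 0 -> a / C _ C: no change
2. e -> o, i -> u / B C0 _: fires at position(s) 4, 7: toluutuleb
3. f -> v, k -> g, p -> b, s -> z, t -> d / V _ V: fires at position(s) 6: toluuduleb
surface: toluuduleb


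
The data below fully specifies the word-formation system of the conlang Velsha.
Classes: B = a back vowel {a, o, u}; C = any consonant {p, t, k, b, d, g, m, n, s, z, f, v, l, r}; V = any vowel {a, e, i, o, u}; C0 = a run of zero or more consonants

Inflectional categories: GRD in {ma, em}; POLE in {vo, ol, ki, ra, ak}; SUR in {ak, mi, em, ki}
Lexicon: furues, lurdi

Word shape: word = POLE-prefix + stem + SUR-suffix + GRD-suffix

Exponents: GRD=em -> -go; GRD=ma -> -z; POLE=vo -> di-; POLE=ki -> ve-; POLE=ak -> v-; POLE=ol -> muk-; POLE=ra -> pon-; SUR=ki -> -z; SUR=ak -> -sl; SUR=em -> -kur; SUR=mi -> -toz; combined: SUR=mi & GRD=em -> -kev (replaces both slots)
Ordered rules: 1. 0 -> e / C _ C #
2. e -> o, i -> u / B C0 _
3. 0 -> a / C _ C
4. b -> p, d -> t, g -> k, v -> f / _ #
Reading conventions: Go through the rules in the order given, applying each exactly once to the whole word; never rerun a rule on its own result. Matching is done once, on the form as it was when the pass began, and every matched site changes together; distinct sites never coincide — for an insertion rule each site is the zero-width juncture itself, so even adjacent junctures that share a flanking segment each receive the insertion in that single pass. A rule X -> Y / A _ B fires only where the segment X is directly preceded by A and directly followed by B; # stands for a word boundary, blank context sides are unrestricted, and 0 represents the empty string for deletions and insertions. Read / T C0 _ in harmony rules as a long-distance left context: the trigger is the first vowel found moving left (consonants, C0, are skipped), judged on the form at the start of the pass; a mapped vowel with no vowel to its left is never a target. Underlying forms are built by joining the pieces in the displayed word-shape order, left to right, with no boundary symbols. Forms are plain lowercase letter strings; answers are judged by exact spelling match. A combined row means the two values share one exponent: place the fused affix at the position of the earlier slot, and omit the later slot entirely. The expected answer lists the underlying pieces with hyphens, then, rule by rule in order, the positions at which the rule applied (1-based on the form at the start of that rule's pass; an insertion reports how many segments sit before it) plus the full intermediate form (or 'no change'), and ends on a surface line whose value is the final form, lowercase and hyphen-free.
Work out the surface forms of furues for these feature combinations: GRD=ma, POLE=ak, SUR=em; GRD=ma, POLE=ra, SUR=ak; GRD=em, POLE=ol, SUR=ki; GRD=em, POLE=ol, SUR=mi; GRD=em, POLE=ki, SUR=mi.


cell GRD=ma, POLE=ak, SUR=em:
underlying: v-furues-kur-z
1. 0 -> e / C _ C #: inserts after position(s) 10: vfurueskurez
2. e -> o, i -> u / B C0 _: fires at position(s) 6, 11: vfuruoskuroz
3. 0 -> a / C _ C: inserts after position(s) 1, 7: vafuruosakuroz
4. b -> p, d -> t, g -> k, v -> f / _ #: no change
surface: vafuruosakuroz

cell GRD=ma, POLE=ra, SUR=ak:
underlying: pon-furues-sl-z
1. 0 -> e / C _ C #: inserts after position(s) 11: ponfuruesslez
2. e -> o, i -> u / B C0 _: fires at position(s) 8: ponfuruosslez
3. 0 -> a / C _ C: inserts after position(s) 3, 9, 10: ponafuruosasalez
4. b -> p, d -> t, g -> k, v -> f / _ #: no change
surface: ponafuruosasalez

cell GRD=em, POLE=ol, SUR=ki:
underlying: muk-furues-z-go
1. 0 -> e / C _ C #: no change
2. e -> o, i -> u / B C0 _: fires at position(s) 8: mukfuruoszgo
3. 0 -> a / C _ C: inserts after position(s) 3, 9, 10: mukafuruosazago
4. b -> p, d -> t, g -> k, v -> f / _ #: no change
surface: mukafuruosazago

cell GRD=em, POLE=ol, SUR=mi:
underlying: muk-furues-kev
1. 0 -> e / C _ C #: no change
2. e -> o, i -> u / B C0 _: fires at position(s) 8: mukfuruoskev
3. 0 -> a / C _ C: inserts after position(s) 3, 9: mukafuruosakev
4. b -> p, d -> t, g -> k, v -> f / _ #: fires at position(s) 14: mukafuruosakef
surface: mukafuruosakef

cell GRD=em, POLE=ki, SUR=mi:
underlying: ve-furues-kev
1. 0 -> e / C _ C #: no change
2. e -> o, i -> u / B C0 _: fires at position(s) 7: vefuruoskev
3. 0 -> a / C _ C: inserts after position(s) 8: vefuruosakev
4. b -> p, d -> t, g -> k, v -> f / _ #: fires at position(s) 12: vefuruosakef
surface: vefuruosakef


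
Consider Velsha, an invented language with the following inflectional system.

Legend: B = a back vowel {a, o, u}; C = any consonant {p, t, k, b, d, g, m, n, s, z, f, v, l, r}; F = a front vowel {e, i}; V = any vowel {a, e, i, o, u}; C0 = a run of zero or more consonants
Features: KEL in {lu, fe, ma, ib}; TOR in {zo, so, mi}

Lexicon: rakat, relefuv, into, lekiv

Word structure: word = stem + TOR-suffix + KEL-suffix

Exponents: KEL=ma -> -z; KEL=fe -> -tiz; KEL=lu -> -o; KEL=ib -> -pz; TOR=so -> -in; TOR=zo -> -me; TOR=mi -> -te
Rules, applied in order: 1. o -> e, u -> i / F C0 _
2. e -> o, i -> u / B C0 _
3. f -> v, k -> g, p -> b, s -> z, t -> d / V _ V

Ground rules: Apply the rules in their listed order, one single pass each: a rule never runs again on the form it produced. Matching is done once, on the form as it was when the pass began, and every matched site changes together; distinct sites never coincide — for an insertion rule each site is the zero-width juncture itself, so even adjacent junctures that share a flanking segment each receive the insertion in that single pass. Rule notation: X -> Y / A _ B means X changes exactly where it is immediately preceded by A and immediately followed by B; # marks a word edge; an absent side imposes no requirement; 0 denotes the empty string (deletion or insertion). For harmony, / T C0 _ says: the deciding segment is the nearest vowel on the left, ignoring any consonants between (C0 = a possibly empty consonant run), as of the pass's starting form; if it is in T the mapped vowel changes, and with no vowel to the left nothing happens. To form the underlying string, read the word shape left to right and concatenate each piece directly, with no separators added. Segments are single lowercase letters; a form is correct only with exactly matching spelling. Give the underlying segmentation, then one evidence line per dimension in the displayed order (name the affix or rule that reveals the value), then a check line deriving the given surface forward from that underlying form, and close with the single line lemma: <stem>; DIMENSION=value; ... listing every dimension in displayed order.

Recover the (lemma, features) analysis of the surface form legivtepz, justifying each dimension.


underlying: lekiv-te-pz
KEL=ib - signalled by the affix -pz
TOR=mi - signalled by the affix -te
check: lekivtepz -> lekivtepz -> lekivtepz -> legivtepz
lemma: lekiv; KEL=ib; TOR=mi


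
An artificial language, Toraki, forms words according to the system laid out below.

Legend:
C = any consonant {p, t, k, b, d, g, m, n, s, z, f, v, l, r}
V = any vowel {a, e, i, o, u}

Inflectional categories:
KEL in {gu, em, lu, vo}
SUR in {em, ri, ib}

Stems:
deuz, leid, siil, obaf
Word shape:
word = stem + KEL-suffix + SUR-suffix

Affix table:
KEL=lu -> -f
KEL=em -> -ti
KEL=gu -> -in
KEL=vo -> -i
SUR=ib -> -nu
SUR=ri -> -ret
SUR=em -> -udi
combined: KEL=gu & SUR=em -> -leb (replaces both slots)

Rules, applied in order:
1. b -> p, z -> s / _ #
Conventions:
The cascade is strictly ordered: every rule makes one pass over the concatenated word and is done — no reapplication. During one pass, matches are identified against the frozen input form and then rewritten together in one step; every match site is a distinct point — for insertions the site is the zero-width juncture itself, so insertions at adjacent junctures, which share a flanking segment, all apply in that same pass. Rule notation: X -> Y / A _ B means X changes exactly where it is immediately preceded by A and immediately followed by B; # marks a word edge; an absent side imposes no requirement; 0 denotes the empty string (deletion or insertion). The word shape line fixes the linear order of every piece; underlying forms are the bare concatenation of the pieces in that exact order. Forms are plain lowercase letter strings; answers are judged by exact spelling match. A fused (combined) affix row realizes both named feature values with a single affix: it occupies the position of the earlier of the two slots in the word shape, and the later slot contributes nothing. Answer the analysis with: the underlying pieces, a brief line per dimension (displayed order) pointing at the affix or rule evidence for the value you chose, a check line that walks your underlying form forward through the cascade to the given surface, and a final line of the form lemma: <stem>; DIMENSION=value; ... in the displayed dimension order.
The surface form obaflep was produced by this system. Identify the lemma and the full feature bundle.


underlying: obaf-leb
KEL=gu - signalled by the combined affix row
SUR=em - signalled by the combined affix row
check: obafleb -> obaflep
lemma: obaf; KEL=gu; SUR=em


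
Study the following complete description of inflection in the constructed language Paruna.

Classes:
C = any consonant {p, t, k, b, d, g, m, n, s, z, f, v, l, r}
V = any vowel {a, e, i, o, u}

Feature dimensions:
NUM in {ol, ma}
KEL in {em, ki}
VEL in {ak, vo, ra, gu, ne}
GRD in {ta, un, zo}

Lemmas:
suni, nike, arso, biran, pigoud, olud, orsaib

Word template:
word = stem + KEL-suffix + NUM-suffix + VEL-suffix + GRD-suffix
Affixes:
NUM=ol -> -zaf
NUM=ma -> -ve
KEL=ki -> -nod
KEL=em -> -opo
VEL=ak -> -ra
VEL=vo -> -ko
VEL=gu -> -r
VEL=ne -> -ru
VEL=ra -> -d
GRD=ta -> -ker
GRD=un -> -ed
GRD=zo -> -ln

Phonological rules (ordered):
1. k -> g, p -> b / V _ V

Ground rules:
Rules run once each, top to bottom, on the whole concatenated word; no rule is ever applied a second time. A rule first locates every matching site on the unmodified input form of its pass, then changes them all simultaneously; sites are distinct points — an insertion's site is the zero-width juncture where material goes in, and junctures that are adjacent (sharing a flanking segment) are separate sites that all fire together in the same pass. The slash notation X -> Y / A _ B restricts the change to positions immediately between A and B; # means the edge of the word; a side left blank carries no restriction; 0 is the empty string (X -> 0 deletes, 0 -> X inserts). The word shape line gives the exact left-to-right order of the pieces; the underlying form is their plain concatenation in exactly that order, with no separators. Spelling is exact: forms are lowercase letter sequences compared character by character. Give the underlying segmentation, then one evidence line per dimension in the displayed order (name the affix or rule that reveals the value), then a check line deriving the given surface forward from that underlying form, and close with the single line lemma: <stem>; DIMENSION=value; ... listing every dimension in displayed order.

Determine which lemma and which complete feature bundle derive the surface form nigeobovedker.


underlying: nike-opo-ve-d-ker
NUM=ma - signalled by the affix -ve
KEL=em - signalled by the affix -opo
VEL=ra - signalled by the affix -d
GRD=ta - signalled by the affix -ker
check: nikeopovedker -> nigeobovedker
lemma: nike; NUM=ma; KEL=em; VEL=ra; GRD=ta


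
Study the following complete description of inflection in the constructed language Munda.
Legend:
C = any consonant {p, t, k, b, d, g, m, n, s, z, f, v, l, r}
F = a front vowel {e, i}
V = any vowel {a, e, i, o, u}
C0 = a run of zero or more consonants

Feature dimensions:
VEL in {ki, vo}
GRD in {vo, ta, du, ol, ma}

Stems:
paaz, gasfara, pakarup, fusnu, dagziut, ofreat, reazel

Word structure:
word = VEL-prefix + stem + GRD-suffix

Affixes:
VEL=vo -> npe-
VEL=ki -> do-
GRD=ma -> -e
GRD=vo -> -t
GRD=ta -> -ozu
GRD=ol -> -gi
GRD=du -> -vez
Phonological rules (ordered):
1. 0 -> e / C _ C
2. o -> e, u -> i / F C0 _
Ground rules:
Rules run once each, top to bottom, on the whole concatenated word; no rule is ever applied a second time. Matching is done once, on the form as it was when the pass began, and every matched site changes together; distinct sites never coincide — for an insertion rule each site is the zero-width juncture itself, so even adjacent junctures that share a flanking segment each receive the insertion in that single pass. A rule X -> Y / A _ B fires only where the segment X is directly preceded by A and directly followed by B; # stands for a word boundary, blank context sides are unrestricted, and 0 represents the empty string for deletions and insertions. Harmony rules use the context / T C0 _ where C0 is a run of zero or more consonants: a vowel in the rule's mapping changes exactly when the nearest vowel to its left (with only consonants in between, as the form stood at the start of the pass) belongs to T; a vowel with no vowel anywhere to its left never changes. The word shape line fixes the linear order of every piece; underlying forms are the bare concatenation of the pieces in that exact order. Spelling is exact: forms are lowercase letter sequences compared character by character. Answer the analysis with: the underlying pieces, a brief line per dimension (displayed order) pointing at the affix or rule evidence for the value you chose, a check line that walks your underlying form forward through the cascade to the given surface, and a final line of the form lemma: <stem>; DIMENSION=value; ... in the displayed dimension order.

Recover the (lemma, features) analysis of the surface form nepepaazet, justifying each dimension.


underlying: npe-paaz-t
VEL=vo - signalled by the affix npe-
GRD=vo - signalled by the affix -t
check: npepaazt -> nepepaazet -> nepepaazet
lemma: paaz; VEL=vo; GRD=vo


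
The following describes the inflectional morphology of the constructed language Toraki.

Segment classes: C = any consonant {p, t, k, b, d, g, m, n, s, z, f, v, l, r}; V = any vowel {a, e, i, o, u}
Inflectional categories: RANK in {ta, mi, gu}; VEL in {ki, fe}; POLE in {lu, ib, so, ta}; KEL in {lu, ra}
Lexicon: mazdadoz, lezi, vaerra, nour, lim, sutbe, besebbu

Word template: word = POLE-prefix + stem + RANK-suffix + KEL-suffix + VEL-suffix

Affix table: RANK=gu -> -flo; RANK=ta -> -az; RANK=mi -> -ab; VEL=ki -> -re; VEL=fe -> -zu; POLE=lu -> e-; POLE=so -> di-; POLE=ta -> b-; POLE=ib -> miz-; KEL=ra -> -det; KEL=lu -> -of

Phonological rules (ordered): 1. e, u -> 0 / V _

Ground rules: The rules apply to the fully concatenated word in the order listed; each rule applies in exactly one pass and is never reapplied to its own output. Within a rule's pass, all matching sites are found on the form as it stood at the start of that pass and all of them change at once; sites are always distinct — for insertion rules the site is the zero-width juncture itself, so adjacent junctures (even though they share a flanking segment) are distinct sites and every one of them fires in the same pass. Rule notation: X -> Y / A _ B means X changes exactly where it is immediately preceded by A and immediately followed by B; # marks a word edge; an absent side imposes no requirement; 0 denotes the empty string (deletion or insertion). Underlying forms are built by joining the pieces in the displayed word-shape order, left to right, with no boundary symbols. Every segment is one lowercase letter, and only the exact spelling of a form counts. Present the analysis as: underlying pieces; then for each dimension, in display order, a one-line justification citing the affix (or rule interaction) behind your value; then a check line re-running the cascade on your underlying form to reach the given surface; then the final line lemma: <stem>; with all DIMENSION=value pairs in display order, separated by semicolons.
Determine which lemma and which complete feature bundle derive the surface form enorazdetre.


underlying: e-nour-az-det-re
RANK=ta - signalled by the affix -az
VEL=ki - signalled by the affix -re
POLE=lu - signalled by the affix e-
KEL=ra - signalled by the affix -det
check: enourazdetre -> enorazdetre
lemma: nour; RANK=ta; VEL=ki; POLE=lu; KEL=ra


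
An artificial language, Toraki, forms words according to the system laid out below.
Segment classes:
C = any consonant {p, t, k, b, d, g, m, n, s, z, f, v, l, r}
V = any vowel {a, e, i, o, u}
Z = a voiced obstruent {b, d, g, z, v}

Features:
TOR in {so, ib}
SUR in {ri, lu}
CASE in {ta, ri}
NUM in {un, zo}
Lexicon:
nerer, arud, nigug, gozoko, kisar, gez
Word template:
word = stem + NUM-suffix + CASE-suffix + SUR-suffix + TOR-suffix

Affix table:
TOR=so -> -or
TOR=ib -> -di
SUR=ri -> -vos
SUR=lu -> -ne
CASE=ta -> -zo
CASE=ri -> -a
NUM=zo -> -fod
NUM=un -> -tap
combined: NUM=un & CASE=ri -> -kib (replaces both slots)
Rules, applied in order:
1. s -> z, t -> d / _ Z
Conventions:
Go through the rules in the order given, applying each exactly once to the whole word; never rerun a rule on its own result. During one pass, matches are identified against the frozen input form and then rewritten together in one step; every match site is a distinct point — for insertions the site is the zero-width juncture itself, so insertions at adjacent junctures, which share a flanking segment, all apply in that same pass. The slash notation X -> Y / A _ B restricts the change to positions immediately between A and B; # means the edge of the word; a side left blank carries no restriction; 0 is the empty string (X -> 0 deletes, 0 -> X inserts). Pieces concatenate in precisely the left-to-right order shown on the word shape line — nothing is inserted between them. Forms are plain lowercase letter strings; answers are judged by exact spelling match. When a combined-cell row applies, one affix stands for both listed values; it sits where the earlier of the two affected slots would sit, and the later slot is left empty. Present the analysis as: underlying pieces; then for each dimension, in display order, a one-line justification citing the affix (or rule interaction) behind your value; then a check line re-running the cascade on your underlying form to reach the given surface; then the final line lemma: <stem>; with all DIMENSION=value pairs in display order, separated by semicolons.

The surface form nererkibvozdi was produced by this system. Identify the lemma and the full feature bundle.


underlying: nerer-kib-vos-di
TOR=ib - signalled by the affix -di
SUR=ri - signalled by the affix -vos
CASE=ri - signalled by the combined affix row
NUM=un - signalled by the combined affix row
check: nererkibvosdi -> nererkibvozdi
lemma: nerer; TOR=ib; SUR=ri; CASE=ri; NUM=un


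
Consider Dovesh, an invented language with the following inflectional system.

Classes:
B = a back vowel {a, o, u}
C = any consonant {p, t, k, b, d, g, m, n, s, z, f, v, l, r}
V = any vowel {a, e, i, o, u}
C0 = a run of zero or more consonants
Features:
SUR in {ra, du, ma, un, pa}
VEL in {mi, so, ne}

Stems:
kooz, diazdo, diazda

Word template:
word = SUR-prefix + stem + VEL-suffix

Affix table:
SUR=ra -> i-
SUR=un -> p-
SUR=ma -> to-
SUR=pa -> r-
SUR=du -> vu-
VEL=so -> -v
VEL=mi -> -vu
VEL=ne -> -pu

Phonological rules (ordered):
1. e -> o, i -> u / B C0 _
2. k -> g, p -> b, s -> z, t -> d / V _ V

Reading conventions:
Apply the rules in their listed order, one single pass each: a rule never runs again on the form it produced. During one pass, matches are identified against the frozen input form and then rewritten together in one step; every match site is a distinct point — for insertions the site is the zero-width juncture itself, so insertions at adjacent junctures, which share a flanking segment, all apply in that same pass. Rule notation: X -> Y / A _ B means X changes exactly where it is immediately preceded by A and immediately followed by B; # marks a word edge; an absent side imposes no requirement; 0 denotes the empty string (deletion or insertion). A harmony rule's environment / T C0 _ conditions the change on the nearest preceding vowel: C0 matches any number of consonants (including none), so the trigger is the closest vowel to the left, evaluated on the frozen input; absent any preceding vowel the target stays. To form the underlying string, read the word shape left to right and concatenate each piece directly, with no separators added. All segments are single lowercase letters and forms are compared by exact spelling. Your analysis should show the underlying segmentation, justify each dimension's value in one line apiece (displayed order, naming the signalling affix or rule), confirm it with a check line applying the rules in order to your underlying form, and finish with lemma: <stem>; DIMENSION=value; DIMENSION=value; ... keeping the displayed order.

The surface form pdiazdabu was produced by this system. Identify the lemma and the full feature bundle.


underlying: p-diazda-pu
SUR=un - signalled by the affix p-
VEL=ne - signalled by the affix -pu
check: pdiazdapu -> pdiazdapu -> pdiazdabu
lemma: diazda; SUR=un; VEL=ne


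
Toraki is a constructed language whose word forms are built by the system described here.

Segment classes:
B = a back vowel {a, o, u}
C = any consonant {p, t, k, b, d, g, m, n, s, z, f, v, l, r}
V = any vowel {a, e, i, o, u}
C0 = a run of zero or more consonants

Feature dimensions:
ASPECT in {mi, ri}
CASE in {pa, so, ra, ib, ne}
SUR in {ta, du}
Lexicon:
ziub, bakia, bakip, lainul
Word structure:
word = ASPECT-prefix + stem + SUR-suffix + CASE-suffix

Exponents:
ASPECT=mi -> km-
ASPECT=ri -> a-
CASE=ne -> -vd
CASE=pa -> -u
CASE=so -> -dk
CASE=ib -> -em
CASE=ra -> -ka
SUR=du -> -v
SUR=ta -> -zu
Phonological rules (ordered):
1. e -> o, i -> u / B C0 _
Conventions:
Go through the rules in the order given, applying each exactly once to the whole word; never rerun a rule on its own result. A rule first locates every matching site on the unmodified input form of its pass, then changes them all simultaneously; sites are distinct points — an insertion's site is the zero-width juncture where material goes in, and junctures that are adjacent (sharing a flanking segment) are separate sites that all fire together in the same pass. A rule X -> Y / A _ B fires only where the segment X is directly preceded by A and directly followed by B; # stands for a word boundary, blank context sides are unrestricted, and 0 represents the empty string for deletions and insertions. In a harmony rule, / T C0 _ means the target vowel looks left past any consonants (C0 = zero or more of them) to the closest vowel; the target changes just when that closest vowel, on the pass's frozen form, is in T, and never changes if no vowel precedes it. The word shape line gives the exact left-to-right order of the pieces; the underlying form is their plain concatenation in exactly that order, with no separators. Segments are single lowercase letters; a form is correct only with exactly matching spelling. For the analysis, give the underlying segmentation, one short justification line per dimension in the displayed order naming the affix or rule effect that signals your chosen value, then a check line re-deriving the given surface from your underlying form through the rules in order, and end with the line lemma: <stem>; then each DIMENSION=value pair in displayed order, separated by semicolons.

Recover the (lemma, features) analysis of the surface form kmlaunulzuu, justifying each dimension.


underlying: km-lainul-zu-u
ASPECT=mi - signalled by the affix km-
CASE=pa - signalled by the affix -u
SUR=ta - signalled by the affix -zu
check: kmlainulzuu -> kmlaunulzuu
lemma: lainul; ASPECT=mi; CASE=pa; SUR=ta


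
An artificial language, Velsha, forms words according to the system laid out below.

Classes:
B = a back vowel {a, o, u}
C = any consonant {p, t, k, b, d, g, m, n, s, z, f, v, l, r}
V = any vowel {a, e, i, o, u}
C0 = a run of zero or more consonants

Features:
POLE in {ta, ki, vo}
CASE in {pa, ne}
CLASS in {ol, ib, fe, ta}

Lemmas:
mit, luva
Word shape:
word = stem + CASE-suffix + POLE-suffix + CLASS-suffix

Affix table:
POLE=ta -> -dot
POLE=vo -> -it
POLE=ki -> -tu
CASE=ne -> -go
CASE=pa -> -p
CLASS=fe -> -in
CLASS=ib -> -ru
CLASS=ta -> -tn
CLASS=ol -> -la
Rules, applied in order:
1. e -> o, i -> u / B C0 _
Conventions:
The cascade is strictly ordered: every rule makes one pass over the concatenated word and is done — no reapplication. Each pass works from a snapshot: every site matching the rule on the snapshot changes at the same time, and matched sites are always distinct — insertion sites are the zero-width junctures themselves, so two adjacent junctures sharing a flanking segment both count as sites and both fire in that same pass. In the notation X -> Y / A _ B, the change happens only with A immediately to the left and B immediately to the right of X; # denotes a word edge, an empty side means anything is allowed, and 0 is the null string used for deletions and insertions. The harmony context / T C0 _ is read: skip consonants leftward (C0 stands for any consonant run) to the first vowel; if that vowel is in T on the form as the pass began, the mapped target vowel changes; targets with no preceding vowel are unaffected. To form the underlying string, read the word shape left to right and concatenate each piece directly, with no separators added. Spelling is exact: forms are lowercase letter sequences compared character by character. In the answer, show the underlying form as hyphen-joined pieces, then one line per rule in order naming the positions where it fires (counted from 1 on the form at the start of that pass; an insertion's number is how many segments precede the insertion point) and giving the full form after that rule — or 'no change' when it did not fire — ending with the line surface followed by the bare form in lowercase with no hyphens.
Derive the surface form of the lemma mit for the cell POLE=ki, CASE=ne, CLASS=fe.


underlying: mit-go-tu-in
1. e -> o, i -> u / B C0 _: fires at position(s) 8: mitgotuun
surface: mitgotuun


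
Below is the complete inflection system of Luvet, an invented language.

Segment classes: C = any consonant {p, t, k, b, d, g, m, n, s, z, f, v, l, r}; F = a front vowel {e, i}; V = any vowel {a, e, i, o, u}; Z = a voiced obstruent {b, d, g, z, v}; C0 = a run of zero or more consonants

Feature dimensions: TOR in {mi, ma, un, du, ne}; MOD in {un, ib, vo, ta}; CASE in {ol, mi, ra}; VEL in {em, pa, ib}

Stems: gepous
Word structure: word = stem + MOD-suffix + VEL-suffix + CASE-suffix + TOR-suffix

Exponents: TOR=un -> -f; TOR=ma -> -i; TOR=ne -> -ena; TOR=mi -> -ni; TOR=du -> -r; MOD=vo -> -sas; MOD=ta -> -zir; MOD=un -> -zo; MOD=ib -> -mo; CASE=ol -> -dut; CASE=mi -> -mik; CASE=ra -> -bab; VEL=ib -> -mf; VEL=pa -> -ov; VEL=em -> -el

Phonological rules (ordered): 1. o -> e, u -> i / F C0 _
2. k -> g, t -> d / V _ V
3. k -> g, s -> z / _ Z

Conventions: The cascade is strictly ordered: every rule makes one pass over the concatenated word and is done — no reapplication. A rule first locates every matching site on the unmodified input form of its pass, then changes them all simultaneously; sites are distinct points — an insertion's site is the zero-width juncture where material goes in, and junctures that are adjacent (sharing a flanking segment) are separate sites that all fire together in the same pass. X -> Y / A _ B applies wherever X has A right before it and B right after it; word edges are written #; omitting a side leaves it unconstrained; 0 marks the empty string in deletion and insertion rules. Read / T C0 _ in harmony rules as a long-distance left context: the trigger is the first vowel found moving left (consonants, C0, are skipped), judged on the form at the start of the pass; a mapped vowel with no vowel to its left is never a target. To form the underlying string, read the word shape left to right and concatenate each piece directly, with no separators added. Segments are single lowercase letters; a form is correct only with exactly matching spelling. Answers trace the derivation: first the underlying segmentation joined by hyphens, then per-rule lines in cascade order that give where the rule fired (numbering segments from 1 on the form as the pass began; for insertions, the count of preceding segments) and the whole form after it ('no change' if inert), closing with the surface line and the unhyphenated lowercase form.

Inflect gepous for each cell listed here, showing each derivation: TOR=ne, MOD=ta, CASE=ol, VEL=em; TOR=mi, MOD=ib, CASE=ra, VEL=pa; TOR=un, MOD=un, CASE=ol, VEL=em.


cell TOR=ne, MOD=ta, CASE=ol, VEL=em:
underlying: gepous-zir-el-dut-ena
1. o -> e, u -> i / F C0 _: fires at position(s) 4, 13: gepeuszirelditena
2. k -> g, t -> d / V _ V: fires at position(s) 14: gepeuszireldidena
3. k -> g, s -> z / _ Z: fires at position(s) 6: gepeuzzireldidena
surface: gepeuzzireldidena

cell TOR=mi, MOD=ib, CASE=ra, VEL=pa:
underlying: gepous-mo-ov-bab-ni
1. o -> e, u -> i / F C0 _: fires at position(s) 4: gepeusmoovbabni
2. k -> g, t -> d / V _ V: no change
3. k -> g, s -> z / _ Z: no change
surface: gepeusmoovbabni

cell TOR=un, MOD=un, CASE=ol, VEL=em:
underlying: gepous-zo-el-dut-f
1. o -> e, u -> i / F C0 _: fires at position(s) 4, 12: gepeuszoelditf
2. k -> g, t -> d / V _ V: no change
3. k -> g, s -> z / _ Z: fires at position(s) 6: gepeuzzoelditf
surface: gepeuzzoelditf
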